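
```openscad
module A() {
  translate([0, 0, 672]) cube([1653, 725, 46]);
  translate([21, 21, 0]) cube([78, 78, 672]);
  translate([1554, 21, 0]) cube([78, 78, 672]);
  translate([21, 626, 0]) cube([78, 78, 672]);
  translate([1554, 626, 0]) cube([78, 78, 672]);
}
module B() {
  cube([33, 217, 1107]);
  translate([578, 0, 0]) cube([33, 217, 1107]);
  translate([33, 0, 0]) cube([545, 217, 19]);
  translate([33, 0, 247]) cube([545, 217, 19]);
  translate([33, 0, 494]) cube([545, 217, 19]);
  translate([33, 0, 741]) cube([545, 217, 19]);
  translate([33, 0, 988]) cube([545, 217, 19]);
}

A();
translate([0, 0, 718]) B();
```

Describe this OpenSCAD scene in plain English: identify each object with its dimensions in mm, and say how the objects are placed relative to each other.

A is a table with a 1653×725 mm rectangular top, 46 mm thick, top surface at z = 718 mm, supported by four 78×78 mm square legs, each inset 21 mm from the nearest pair of top edges, running from the floor.

B is a bookshelf 611 mm wide overall, 217 mm deep and 1107 mm tall. The two sides are 33 mm thick vertical panels. 5 horizontal shelves of 19 mm thickness span between the inner faces of the sides; the lowest shelf sits on the floor and shelves are stacked with a clear vertical gap of 228 mm between each pair.

The bookshelf is on top of the table.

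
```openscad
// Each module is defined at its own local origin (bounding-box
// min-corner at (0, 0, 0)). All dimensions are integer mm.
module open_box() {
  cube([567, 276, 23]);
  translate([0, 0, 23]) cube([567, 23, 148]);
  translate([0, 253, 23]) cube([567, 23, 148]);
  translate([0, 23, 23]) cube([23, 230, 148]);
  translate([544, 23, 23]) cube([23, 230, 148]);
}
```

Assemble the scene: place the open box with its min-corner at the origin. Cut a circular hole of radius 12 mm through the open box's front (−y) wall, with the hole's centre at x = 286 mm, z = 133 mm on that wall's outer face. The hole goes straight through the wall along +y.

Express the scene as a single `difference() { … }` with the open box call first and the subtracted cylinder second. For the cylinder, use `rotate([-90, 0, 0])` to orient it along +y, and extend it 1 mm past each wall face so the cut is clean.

difference() {
  open_box();
  translate([286, -1, 133]) rotate([-90, 0, 0]) cylinder(h = 25, r = 12);
}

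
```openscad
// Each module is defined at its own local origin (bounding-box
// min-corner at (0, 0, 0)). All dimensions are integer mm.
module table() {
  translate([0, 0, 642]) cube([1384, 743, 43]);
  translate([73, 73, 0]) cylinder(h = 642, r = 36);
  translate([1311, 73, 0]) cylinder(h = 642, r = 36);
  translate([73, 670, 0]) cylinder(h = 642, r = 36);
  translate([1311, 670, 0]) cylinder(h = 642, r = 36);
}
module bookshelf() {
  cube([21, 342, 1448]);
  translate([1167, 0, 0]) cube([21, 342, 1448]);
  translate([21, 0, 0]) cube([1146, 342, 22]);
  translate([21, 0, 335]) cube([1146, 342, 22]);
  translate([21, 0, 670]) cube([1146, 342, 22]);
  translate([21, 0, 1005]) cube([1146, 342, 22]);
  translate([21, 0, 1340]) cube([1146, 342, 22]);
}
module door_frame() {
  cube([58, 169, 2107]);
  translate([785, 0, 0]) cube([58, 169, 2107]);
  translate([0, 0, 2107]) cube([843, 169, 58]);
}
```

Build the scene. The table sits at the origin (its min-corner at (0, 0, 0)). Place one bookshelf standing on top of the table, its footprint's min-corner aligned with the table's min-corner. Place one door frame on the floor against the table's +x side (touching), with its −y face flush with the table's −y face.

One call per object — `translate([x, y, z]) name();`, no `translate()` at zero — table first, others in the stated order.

table();
translate([0, 0, 685]) bookshelf();
translate([1384, 0, 0]) door_frame();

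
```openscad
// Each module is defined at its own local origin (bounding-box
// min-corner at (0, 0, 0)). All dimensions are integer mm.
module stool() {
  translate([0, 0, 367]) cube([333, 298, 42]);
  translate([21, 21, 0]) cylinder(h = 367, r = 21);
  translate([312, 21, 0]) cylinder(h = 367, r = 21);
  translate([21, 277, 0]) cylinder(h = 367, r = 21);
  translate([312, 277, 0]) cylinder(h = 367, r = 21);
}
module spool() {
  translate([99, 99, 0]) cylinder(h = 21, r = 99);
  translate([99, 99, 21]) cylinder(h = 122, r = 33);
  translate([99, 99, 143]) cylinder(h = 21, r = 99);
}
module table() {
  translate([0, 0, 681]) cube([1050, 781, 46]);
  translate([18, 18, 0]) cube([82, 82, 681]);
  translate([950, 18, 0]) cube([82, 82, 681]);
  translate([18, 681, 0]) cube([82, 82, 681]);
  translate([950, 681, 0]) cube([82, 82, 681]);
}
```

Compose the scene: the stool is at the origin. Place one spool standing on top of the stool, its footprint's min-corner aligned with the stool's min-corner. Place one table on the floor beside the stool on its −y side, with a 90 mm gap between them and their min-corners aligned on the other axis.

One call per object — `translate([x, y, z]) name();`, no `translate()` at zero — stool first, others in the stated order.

stool();
translate([0, 0, 409]) spool();
translate([0, -871, 0]) table();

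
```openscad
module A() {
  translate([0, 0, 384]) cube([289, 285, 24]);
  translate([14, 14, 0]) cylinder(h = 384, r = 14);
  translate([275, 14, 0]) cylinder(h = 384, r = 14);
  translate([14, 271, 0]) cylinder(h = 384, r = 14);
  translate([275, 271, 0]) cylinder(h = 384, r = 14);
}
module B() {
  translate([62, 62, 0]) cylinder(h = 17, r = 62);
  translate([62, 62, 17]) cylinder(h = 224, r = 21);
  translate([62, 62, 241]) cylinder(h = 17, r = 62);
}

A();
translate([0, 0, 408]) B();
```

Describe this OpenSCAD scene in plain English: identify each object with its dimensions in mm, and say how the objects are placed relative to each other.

A is a four-legged stool. The seat is a 289×285×24 mm slab whose top surface is at z = 408 mm; four round legs, each 28 mm in diameter, run from the floor (z = 0) to the underside of the seat, each leg's axis is inset half a diameter from the nearest pair of seat edges (so the leg's bounding box is flush with the corner).

B is a spool: two coaxial disc flanges of radius 62 mm and thickness 17 mm, joined by a core cylinder of radius 21 mm and height 224 mm. The lower flange rests on z = 0 and the three cylinders share a vertical axis.

The spool is on top of the stool.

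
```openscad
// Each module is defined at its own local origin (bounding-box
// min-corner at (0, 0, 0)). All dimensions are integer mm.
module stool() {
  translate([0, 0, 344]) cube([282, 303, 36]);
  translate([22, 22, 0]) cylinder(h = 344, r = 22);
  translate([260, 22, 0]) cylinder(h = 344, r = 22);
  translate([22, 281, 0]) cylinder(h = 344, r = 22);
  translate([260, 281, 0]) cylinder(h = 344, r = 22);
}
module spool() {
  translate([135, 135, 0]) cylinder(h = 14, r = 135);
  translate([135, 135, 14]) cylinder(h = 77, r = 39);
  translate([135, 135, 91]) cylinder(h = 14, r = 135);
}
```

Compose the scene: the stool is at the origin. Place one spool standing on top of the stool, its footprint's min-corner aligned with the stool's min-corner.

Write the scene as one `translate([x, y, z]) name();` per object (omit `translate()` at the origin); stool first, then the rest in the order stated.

stool();
translate([0, 0, 380]) spool();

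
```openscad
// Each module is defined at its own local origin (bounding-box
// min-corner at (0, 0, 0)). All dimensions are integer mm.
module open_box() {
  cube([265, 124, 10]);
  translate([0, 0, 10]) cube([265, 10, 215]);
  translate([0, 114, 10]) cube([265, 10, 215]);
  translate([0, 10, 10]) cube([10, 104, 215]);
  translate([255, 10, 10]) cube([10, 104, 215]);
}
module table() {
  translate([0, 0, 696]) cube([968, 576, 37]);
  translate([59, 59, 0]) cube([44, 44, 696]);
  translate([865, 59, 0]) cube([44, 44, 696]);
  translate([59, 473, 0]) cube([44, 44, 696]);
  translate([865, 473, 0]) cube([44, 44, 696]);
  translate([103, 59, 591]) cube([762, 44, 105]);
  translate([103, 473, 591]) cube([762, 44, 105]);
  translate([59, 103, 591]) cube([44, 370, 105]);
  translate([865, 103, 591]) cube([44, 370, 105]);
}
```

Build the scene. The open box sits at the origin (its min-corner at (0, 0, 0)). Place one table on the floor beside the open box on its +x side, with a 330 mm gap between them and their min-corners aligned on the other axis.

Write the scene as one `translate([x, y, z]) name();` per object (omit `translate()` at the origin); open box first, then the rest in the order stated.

open_box();
translate([595, 0, 0]) table();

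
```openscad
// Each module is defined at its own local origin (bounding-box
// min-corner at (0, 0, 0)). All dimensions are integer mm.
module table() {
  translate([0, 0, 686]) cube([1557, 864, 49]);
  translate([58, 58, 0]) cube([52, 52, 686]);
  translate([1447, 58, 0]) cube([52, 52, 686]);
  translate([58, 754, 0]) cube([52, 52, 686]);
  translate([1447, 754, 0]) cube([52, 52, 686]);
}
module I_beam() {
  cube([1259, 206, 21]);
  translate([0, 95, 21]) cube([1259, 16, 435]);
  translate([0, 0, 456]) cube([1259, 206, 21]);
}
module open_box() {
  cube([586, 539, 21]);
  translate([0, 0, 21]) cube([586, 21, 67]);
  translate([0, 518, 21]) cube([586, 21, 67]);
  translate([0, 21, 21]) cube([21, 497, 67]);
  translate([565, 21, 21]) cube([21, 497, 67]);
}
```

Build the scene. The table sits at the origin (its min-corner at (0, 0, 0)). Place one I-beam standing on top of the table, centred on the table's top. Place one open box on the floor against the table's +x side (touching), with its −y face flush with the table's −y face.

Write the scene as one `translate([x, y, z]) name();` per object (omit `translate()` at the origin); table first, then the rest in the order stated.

table();
translate([149, 329, 735]) I_beam();
translate([1557, 0, 0]) open_box();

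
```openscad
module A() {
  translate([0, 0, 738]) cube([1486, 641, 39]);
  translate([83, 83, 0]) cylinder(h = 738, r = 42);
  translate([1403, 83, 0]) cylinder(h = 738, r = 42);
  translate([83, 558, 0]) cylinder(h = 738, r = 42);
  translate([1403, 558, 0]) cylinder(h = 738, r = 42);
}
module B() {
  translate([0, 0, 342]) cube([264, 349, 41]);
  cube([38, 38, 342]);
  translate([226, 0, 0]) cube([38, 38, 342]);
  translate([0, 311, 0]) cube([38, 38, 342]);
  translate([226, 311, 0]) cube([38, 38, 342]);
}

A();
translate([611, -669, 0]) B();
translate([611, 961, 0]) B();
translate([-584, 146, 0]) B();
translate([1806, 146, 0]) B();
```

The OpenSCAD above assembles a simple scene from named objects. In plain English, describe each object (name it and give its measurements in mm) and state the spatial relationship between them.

A is a table with a 1486×641 mm rectangular top, 39 mm thick, top surface at z = 777 mm, supported by four round legs of 84 mm diameter, each leg's bounding box inset 41 mm from the nearest pair of top edges, running from the floor.

B is a four-legged stool. The seat is 264×349 mm, 41 mm thick, top at z = 383 mm. It stands on four square legs, each 38×38 mm in cross-section, from z = 0 to the seat underside, each flush with a corner of the seat.

Four stools sit around the table at the −y, +y, −x, +x sides.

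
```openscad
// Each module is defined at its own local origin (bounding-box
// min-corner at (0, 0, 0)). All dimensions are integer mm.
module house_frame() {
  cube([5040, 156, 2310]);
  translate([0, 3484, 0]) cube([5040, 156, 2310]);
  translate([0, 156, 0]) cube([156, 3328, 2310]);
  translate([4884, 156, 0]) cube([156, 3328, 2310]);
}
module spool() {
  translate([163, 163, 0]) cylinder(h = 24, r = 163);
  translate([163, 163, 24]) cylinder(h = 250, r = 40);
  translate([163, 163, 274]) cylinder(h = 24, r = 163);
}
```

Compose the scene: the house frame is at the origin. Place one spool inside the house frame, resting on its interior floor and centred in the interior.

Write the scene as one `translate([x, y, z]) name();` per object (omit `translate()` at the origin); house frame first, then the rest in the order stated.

house_frame();
translate([2357, 1657, 0]) spool();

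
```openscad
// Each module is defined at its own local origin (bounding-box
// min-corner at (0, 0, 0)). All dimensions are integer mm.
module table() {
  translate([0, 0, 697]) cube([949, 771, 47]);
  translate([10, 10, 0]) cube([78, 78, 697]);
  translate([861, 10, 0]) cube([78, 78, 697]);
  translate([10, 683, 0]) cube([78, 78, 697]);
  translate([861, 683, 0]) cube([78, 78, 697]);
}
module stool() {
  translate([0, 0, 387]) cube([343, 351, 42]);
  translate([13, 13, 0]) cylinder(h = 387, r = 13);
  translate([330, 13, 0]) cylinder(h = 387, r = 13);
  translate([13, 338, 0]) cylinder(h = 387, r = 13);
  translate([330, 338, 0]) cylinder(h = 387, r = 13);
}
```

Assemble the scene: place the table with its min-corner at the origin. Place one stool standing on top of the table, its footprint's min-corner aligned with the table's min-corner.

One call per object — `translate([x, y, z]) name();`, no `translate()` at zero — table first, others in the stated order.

table();
translate([0, 0, 744]) stool();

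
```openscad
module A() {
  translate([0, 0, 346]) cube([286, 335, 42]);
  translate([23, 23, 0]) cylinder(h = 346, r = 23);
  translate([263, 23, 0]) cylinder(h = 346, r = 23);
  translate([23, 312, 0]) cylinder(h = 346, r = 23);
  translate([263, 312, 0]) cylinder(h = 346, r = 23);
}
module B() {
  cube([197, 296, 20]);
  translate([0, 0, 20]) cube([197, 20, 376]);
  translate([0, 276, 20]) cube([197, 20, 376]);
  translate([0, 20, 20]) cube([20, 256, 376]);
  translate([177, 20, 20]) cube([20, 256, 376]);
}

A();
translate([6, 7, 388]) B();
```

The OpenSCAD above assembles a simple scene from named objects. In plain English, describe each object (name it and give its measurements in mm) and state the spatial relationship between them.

A is a four-legged stool. The seat is a 286×335×42 mm slab whose top surface is at z = 388 mm; four round legs, each 46 mm in diameter, run from the floor (z = 0) to the underside of the seat, each leg's axis is inset half a diameter from the nearest pair of seat edges (so the leg's bounding box is flush with the corner).

B is an open-topped rectangular box: outside dimensions 197×296×396 mm, with a uniform wall and base thickness of 20 mm. The base is a full 197×296 slab on the floor; four walls sit on top of the base. The front and back walls (the −y and +y sides) span the full width; the two side walls fit between them.

The open box is on top of the stool.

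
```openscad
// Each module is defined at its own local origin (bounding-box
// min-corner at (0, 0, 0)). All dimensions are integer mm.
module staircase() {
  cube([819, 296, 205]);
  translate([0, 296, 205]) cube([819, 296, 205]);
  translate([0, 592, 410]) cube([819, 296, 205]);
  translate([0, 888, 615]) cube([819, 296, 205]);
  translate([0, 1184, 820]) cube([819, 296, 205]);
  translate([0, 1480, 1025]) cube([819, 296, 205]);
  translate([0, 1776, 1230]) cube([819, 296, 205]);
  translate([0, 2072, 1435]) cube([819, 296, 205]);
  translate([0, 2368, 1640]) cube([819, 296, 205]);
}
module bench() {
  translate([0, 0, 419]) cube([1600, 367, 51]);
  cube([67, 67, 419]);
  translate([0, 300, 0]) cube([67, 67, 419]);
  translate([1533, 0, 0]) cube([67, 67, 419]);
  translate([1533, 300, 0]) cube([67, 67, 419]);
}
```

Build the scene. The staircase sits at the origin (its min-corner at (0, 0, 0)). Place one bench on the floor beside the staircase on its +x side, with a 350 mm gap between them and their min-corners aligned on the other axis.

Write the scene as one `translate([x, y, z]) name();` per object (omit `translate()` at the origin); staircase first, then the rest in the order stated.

staircase();
translate([1169, 0, 0]) bench();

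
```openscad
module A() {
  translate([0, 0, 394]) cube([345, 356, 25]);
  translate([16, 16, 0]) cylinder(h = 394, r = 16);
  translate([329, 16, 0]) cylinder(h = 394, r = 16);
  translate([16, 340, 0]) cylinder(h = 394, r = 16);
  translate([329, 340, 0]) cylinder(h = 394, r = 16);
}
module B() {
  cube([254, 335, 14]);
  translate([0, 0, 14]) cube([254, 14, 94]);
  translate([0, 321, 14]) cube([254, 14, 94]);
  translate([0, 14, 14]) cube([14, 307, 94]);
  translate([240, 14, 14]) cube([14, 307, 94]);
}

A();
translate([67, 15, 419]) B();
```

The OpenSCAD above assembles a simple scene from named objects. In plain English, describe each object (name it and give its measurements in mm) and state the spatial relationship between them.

A is a four-legged stool. The seat is a 345×356×25 mm slab whose top surface is at z = 419 mm; four round legs, each 32 mm in diameter, run from the floor (z = 0) to the underside of the seat, each leg's axis is inset half a diameter from the nearest pair of seat edges (so the leg's bounding box is flush with the corner).

B is an open storage box with external size 254×335×108 mm and wall thickness 14 mm (the base is also 14 mm thick). The base covers the whole footprint; the four walls stand on the base, with the y-facing walls full-width and the x-facing walls fitting between their inner faces.

The open box is on top of the stool.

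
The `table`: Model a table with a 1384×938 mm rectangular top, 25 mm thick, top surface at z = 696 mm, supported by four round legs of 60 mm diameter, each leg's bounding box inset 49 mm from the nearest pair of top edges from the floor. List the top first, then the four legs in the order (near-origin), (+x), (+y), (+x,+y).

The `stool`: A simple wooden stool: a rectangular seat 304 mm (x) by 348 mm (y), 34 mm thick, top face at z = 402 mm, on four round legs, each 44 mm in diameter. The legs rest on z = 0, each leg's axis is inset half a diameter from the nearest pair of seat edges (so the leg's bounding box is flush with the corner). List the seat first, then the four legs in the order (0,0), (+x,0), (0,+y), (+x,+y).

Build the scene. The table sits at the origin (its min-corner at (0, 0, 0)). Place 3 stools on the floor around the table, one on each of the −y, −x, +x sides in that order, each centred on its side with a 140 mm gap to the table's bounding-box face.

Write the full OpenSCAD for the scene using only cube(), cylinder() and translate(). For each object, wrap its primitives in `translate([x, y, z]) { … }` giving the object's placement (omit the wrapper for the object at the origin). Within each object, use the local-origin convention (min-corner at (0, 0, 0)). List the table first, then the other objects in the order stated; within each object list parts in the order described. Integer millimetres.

translate([0, 0, 671]) cube([1384, 938, 25]);
translate([79, 79, 0]) cylinder(h = 671, r = 30);
translate([1305, 79, 0]) cylinder(h = 671, r = 30);
translate([79, 859, 0]) cylinder(h = 671, r = 30);
translate([1305, 859, 0]) cylinder(h = 671, r = 30);
translate([540, -488, 0]) {
  translate([0, 0, 368]) cube([304, 348, 34]);
  translate([22, 22, 0]) cylinder(h = 368, r = 22);
  translate([282, 22, 0]) cylinder(h = 368, r = 22);
  translate([22, 326, 0]) cylinder(h = 368, r = 22);
  translate([282, 326, 0]) cylinder(h = 368, r = 22);
}
translate([-444, 295, 0]) {
  translate([0, 0, 368]) cube([304, 348, 34]);
  translate([22, 22, 0]) cylinder(h = 368, r = 22);
  translate([282, 22, 0]) cylinder(h = 368, r = 22);
  translate([22, 326, 0]) cylinder(h = 368, r = 22);
  translate([282, 326, 0]) cylinder(h = 368, r = 22);
}
translate([1524, 295, 0]) {
  translate([0, 0, 368]) cube([304, 348, 34]);
  translate([22, 22, 0]) cylinder(h = 368, r = 22);
  translate([282, 22, 0]) cylinder(h = 368, r = 22);
  translate([22, 326, 0]) cylinder(h = 368, r = 22);
  translate([282, 326, 0]) cylinder(h = 368, r = 22);
}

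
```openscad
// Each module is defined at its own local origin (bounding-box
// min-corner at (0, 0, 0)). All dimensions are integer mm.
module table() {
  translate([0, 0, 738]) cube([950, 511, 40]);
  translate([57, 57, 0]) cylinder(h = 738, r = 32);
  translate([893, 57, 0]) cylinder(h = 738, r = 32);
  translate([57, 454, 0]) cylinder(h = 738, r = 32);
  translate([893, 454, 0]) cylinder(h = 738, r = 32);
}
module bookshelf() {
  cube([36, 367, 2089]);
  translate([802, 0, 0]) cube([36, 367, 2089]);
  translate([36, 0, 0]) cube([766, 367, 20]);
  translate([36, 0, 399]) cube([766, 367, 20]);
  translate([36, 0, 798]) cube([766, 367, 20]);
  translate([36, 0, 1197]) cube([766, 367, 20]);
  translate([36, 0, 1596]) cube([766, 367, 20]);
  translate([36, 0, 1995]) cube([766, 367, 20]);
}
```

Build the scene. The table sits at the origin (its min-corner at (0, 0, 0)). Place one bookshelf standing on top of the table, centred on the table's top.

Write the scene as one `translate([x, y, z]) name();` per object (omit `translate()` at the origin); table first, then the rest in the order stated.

table();
translate([56, 72, 778]) bookshelf();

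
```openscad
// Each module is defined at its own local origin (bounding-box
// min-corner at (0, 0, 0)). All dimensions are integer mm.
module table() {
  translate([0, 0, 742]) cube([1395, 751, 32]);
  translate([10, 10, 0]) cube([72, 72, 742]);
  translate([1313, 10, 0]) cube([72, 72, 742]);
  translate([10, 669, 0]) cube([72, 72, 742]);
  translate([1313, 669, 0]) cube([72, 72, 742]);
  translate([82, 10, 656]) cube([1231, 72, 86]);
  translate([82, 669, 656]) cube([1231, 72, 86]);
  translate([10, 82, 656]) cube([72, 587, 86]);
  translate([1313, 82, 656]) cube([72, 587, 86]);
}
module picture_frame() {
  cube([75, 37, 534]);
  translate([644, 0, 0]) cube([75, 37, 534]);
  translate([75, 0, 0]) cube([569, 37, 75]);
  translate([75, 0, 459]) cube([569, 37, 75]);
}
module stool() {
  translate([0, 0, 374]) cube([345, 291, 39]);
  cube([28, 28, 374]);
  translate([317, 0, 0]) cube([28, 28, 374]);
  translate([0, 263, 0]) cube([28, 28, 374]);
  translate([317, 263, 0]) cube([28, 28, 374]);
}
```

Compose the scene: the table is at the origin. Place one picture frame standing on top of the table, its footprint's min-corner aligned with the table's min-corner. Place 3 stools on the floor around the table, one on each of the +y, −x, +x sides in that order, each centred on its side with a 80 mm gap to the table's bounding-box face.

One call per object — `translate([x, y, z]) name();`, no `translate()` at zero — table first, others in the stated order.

table();
translate([0, 0, 774]) picture_frame();
translate([525, 831, 0]) stool();
translate([-425, 230, 0]) stool();
translate([1475, 230, 0]) stool();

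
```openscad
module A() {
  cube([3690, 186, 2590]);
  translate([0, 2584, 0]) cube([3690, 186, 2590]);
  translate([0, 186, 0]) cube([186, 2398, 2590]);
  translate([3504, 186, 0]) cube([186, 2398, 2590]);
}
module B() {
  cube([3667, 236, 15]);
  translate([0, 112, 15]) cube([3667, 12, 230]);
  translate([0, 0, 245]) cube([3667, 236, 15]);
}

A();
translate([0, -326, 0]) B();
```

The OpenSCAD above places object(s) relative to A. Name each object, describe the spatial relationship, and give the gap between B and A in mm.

The I-beam's nearest face is 90 mm from the house frame's −y face.

A is a house frame. B is an I-beam. The I-beam is on the floor beside the house frame on its −y side. The gap between the I-beam and the house frame is 90 mm.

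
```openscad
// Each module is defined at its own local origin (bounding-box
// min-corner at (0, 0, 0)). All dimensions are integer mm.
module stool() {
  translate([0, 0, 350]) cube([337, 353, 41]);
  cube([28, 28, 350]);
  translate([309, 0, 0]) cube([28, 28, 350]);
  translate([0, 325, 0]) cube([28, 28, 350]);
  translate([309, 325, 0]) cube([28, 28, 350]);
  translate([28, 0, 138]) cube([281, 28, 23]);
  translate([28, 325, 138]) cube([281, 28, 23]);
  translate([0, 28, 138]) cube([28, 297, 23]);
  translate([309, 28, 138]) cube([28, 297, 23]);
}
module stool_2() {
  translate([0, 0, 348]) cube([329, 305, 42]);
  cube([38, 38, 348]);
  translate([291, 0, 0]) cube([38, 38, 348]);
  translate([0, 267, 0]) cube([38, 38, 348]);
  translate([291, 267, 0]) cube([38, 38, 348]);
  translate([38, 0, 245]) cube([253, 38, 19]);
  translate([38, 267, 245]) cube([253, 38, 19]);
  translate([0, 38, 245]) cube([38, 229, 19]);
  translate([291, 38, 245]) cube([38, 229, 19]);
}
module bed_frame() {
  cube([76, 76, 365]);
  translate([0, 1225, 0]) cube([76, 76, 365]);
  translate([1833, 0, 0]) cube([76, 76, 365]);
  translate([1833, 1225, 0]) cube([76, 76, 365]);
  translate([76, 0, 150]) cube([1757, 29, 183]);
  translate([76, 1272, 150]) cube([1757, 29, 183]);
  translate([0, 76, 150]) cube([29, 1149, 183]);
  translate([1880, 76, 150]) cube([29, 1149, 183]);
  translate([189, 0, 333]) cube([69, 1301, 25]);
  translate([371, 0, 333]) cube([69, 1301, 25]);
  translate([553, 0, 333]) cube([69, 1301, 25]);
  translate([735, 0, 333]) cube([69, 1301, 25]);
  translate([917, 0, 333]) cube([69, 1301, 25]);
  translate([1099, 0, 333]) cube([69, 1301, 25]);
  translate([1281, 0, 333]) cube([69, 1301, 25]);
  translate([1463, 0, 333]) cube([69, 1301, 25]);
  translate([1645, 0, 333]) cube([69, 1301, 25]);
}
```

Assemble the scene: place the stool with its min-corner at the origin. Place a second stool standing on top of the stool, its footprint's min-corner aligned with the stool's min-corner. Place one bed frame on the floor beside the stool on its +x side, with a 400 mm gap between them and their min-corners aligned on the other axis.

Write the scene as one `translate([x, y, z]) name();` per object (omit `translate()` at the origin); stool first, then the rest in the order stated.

stool();
translate([0, 0, 391]) stool_2();
translate([737, 0, 0]) bed_frame();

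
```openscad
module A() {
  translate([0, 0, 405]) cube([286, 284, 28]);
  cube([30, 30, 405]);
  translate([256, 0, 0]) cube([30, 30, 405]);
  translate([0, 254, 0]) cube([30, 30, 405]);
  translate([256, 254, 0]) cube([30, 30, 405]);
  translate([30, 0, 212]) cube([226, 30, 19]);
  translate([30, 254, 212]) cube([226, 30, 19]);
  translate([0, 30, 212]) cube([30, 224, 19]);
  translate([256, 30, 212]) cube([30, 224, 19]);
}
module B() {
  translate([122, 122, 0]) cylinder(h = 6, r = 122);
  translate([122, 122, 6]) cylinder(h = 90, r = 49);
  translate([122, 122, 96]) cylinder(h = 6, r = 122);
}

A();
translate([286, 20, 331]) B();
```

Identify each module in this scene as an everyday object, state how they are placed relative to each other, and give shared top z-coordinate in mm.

A is a stool. B is a spool. The spool is beside the stool with their tops flush at z = 433. The shared top z-coordinate is 433 mm.

Both tops at z = 433 mm.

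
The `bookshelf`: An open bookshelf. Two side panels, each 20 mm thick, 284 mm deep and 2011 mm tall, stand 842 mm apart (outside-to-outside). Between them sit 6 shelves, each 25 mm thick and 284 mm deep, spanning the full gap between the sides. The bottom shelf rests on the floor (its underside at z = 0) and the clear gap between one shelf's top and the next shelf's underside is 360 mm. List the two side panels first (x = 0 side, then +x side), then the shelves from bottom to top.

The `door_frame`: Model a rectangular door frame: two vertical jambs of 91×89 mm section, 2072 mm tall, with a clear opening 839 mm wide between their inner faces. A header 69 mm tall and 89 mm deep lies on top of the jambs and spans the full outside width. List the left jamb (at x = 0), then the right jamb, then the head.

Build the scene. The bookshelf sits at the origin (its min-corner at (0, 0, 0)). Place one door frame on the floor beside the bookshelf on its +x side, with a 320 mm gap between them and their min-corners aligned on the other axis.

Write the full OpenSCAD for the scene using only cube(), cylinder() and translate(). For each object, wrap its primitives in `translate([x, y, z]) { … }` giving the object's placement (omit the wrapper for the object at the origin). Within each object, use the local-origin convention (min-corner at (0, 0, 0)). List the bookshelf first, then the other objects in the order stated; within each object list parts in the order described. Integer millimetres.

cube([20, 284, 2011]);
translate([822, 0, 0]) cube([20, 284, 2011]);
translate([20, 0, 0]) cube([802, 284, 25]);
translate([20, 0, 385]) cube([802, 284, 25]);
translate([20, 0, 770]) cube([802, 284, 25]);
translate([20, 0, 1155]) cube([802, 284, 25]);
translate([20, 0, 1540]) cube([802, 284, 25]);
translate([20, 0, 1925]) cube([802, 284, 25]);
translate([1162, 0, 0]) {
  cube([91, 89, 2072]);
  translate([930, 0, 0]) cube([91, 89, 2072]);
  translate([0, 0, 2072]) cube([1021, 89, 69]);
}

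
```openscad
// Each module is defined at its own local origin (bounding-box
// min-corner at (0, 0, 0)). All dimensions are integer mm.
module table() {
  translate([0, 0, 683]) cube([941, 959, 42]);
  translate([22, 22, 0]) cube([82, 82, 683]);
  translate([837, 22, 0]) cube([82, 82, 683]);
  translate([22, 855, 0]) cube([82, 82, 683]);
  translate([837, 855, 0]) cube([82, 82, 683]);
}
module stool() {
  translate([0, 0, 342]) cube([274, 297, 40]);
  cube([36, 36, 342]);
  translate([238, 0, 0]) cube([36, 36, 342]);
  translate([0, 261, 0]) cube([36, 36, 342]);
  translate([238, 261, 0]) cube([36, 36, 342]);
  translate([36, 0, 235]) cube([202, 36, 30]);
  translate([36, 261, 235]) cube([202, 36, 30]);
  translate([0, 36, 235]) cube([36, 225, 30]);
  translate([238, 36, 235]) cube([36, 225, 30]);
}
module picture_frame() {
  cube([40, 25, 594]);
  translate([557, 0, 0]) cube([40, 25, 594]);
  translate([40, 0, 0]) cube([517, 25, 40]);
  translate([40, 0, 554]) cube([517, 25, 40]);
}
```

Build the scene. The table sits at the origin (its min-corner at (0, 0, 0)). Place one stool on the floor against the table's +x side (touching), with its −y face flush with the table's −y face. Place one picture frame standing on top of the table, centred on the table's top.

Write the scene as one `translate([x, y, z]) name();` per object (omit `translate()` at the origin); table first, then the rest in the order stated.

table();
translate([941, 0, 0]) stool();
translate([172, 467, 725]) picture_frame();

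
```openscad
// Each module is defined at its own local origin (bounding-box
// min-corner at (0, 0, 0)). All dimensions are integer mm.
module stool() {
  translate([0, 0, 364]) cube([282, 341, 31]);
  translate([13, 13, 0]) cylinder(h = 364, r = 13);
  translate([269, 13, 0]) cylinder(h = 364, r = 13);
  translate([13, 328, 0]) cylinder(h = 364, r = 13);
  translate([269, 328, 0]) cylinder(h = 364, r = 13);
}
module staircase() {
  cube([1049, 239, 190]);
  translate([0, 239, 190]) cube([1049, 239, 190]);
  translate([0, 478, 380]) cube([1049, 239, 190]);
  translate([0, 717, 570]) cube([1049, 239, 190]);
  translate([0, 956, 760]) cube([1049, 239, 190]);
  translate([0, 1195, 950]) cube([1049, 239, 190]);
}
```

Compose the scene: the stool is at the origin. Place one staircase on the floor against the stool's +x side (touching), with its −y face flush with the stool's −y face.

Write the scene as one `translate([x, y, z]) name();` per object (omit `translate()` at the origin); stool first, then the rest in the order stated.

stool();
translate([282, 0, 0]) staircase();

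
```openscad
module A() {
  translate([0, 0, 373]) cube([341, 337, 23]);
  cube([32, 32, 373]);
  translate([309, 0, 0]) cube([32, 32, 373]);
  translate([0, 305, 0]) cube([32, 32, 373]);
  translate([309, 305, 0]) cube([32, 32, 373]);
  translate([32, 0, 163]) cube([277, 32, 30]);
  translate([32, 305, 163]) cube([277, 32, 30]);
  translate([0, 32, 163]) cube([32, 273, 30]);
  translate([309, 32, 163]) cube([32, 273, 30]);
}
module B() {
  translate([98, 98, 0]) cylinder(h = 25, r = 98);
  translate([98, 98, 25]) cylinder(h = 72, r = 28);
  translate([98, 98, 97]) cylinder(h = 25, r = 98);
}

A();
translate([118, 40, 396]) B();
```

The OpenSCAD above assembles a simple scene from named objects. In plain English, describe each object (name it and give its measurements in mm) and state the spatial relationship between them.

A is a four-legged stool. The seat is a 341×337×23 mm slab whose top surface is at z = 396 mm; four square legs, each 32×32 mm in cross-section, run from the floor (z = 0) to the underside of the seat, each flush with a corner of the seat. Four stretchers, 32 mm wide and 30 mm tall, connect adjacent legs with their undersides at z = 163 mm, each running between the inner faces of the legs it joins and aligned with the legs' outer faces on the other axis.

B is a spool: two coaxial disc flanges of radius 98 mm and thickness 25 mm, joined by a core cylinder of radius 28 mm and height 72 mm. The lower flange rests on z = 0 and the three cylinders share a vertical axis.

The spool is on top of the stool.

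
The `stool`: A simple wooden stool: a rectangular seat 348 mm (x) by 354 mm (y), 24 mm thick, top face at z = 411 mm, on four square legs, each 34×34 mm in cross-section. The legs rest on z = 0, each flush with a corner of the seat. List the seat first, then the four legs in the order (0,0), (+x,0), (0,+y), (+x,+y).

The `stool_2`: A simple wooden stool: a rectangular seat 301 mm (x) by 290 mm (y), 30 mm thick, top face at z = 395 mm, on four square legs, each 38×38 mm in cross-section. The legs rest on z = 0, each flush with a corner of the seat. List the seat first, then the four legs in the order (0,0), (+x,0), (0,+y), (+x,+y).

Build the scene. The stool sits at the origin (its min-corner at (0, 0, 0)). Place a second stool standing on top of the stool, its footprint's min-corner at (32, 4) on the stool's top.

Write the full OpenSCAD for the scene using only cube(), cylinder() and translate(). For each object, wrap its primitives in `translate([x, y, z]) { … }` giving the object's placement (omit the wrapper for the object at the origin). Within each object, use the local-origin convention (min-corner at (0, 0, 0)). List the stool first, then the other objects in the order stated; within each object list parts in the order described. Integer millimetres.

translate([0, 0, 387]) cube([348, 354, 24]);
cube([34, 34, 387]);
translate([314, 0, 0]) cube([34, 34, 387]);
translate([0, 320, 0]) cube([34, 34, 387]);
translate([314, 320, 0]) cube([34, 34, 387]);
translate([32, 4, 411]) {
  translate([0, 0, 365]) cube([301, 290, 30]);
  cube([38, 38, 365]);
  translate([263, 0, 0]) cube([38, 38, 365]);
  translate([0, 252, 0]) cube([38, 38, 365]);
  translate([263, 252, 0]) cube([38, 38, 365]);
}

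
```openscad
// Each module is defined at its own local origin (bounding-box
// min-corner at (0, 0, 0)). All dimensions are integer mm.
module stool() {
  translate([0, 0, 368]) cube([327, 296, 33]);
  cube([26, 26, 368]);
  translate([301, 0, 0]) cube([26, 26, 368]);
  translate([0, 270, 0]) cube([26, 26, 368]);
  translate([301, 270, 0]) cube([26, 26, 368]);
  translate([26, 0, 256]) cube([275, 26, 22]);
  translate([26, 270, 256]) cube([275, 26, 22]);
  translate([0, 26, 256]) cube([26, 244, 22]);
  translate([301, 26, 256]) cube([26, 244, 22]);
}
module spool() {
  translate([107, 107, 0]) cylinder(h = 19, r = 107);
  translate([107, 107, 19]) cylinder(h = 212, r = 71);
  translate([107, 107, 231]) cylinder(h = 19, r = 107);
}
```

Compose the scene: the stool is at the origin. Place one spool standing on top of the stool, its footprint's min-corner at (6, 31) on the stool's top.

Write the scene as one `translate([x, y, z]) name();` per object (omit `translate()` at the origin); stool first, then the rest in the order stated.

stool();
translate([6, 31, 401]) spool();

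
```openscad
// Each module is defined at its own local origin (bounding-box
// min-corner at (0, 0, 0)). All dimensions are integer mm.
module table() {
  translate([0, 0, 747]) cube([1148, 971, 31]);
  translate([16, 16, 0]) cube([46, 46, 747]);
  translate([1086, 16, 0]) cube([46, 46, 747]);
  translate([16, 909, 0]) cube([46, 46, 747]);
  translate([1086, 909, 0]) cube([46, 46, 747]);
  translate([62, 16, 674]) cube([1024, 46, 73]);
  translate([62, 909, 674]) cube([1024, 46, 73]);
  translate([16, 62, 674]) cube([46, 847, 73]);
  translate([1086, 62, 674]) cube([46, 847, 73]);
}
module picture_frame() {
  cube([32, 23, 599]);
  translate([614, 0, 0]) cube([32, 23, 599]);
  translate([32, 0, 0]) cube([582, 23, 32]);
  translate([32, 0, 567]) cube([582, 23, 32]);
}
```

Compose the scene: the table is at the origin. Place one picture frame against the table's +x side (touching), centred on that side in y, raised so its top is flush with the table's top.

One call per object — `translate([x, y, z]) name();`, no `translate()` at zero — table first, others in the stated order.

table();
translate([1148, 474, 179]) picture_frame();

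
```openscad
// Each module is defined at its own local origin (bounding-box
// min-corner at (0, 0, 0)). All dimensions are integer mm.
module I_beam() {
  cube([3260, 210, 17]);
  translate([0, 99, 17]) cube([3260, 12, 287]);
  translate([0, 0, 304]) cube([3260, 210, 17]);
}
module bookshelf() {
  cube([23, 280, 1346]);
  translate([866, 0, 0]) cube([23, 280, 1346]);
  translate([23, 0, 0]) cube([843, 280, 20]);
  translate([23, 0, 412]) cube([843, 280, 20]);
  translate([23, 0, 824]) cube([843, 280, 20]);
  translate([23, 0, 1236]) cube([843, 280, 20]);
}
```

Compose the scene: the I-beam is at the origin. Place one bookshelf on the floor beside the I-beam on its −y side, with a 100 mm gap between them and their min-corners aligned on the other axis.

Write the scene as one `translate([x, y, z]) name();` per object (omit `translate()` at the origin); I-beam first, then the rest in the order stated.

I_beam();
translate([0, -380, 0]) bookshelf();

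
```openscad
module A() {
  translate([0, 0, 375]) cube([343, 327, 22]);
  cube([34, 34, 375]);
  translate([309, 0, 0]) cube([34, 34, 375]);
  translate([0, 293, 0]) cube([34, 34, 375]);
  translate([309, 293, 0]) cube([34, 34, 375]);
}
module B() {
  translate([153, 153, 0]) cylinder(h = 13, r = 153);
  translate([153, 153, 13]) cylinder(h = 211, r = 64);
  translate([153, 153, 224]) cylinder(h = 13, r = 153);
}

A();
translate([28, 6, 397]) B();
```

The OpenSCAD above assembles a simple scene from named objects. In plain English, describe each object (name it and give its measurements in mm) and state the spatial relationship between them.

A is a four-legged stool. The seat is a 343×327×22 mm slab whose top surface is at z = 397 mm; four square legs, each 34×34 mm in cross-section, run from the floor (z = 0) to the underside of the seat, each flush with a corner of the seat.

B is a spool: two coaxial disc flanges of radius 153 mm and thickness 13 mm, joined by a core cylinder of radius 64 mm and height 211 mm. The lower flange rests on z = 0 and the three cylinders share a vertical axis.

The spool is on top of the stool.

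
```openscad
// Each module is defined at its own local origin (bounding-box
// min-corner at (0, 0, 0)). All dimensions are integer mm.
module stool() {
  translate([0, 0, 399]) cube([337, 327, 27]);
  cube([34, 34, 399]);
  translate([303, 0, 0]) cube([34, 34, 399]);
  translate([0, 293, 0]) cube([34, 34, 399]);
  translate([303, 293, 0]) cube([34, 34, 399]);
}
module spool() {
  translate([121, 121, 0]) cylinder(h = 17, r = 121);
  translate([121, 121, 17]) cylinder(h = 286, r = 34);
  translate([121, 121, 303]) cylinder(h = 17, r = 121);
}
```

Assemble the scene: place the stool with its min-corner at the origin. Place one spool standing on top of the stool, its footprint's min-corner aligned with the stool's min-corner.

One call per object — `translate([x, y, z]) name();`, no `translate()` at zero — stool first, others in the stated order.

stool();
translate([0, 0, 426]) spool();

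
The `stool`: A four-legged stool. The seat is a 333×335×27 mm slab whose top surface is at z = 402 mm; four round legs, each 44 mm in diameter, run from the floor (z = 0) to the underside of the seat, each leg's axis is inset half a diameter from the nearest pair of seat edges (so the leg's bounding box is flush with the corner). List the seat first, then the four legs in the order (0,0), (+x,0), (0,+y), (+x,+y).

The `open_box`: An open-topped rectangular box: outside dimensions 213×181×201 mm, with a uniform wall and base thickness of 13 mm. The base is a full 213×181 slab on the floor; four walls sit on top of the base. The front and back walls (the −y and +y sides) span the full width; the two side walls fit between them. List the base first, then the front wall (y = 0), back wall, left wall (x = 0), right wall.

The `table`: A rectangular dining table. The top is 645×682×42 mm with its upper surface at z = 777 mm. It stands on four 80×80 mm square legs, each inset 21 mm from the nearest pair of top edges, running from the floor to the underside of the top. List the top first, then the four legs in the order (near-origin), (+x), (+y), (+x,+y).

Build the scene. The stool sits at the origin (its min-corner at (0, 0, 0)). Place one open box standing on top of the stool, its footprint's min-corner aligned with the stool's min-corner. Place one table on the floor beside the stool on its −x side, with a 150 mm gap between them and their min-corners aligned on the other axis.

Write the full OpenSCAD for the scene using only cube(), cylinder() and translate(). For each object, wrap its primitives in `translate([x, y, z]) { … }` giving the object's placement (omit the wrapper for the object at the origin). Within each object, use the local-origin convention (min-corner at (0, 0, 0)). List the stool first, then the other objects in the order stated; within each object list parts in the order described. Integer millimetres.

translate([0, 0, 375]) cube([333, 335, 27]);
translate([22, 22, 0]) cylinder(h = 375, r = 22);
translate([311, 22, 0]) cylinder(h = 375, r = 22);
translate([22, 313, 0]) cylinder(h = 375, r = 22);
translate([311, 313, 0]) cylinder(h = 375, r = 22);
translate([0, 0, 402]) {
  cube([213, 181, 13]);
  translate([0, 0, 13]) cube([213, 13, 188]);
  translate([0, 168, 13]) cube([213, 13, 188]);
  translate([0, 13, 13]) cube([13, 155, 188]);
  translate([200, 13, 13]) cube([13, 155, 188]);
}
translate([-795, 0, 0]) {
  translate([0, 0, 735]) cube([645, 682, 42]);
  translate([21, 21, 0]) cube([80, 80, 735]);
  translate([544, 21, 0]) cube([80, 80, 735]);
  translate([21, 581, 0]) cube([80, 80, 735]);
  translate([544, 581, 0]) cube([80, 80, 735]);
}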